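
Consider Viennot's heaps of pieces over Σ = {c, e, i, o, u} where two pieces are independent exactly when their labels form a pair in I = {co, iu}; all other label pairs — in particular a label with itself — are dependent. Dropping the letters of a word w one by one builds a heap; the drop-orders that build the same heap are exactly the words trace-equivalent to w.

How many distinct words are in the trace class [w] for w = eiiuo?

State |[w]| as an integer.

drop 0:e onto floor
drop 1:i onto {0:e}
drop 2:i onto {1:i}
drop 3:u onto {0:e}
drop 4:o onto {2:i, 3:u}
ground layer = {0:e}
drop-orders for the pieces not yet dropped (sum over which currently-grounded one goes next):
  1 to go: {4} 1
  2 to go: {2,4} 1  {3,4} 1
  3 to go: {1,2,4} 1  {2,3,4} 2
  if 0:e drops first: 3 orders

3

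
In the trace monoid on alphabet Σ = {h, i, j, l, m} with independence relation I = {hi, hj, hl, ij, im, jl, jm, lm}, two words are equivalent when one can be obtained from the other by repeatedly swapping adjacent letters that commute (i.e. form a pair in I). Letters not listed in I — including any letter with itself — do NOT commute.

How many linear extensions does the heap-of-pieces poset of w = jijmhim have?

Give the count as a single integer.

0(j) covers ∅
1(i) covers ∅
2(j) covers 0:j
3(m) covers ∅
4(h) covers 3:m
5(i) covers 1:i
6(m) covers 4:h
floor of heap: 0:j, 1:i, 3:m
completions by unplaced set U, small U first (add the entries for U minus each lowest piece of U):
  |U|=1: {2}:1  {5}:1  {6}:1
  |U|=2: {0,2}:1  {1,5}:1  {2,5}:2  {2,6}:2  {4,6}:1  {5,6}:2
  |U|=3: {0,2,5}:3  {0,2,6}:3  {1,2,5}:3  {1,5,6}:3  {2,4,6}:3  {2,5,6}:6  {3,4,6}:1  {4,5,6}:3
  |U|=4: {0,1,2,5}:6  {0,2,4,6}:6  {0,2,5,6}:12  {1,2,5,6}:12  {1,4,5,6}:6  {2,3,4,6}:4  {2,4,5,6}:12  {3,4,5,6}:4
  |U|=5: {0,1,2,5,6}:30  {0,2,3,4,6}:10  {0,2,4,5,6}:30  {1,2,4,5,6}:30  {1,3,4,5,6}:10  {2,3,4,5,6}:20
  start at 0(j): 60
  start at 1(i): 60
  start at 3(m): 90
sum over floor = 210

210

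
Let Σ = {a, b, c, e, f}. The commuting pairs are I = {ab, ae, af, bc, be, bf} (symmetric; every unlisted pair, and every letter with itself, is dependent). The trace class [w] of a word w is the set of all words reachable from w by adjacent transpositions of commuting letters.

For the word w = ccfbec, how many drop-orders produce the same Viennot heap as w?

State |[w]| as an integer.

drop 0:c onto floor
drop 1:c onto {0:c}
drop 2:f onto {1:c}
drop 3:b onto floor
drop 4:e onto {2:f}
drop 5:c onto {4:e}
ground layer = {0:c, 3:b}
drop-orders for the pieces not yet dropped (sum over which currently-grounded one goes next):
  1 to go: {3} 1  {5} 1
  2 to go: {3,5} 2  {4,5} 1
  3 to go: {2,4,5} 1  {3,4,5} 3
  4 to go: {1,2,4,5} 1  {2,3,4,5} 4
  if 0:c drops first: 5 orders
  if 3:b drops first: 1 orders
heap linearizations: 6

6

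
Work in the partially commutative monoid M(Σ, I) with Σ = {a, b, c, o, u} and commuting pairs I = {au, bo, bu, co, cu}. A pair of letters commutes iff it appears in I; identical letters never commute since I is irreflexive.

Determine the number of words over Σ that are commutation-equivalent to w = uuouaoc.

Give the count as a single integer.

5

#0=u has no predecessor
#1=u depends on [0:u]
#2=o depends on [1:u]
#3=u depends on [2:o]
#4=a depends on [2:o]
#5=o depends on [3:u, 4:a]
#6=c depends on [4:a]
sources: [0:u]
N(rest) = Σ N(rest − s) over sources s of rest; N(one piece) = 1:
  size 1 → [5]=1  [6]=1
  size 2 → [3,5]=1  [5,6]=2
  size 3 → [3,5,6]=3  [4,5,6]=2
  size 4 → [3,4,5,6]=5
  size 5 → [2,3,4,5,6]=5
  first=0(u) contributes 5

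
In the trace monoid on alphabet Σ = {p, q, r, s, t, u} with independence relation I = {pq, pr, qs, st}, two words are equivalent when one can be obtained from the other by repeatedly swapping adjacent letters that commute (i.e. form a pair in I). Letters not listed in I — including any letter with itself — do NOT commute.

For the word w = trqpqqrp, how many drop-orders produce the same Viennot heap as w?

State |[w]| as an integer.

21

0(t) covers ∅
1(r) covers 0:t
2(q) covers 1:r
3(p) covers 0:t
4(q) covers 2:q
5(q) covers 4:q
6(r) covers 5:q
7(p) covers 3:p
floor of heap: 0:t
completions by unplaced set U, small U first (add the entries for U minus each lowest piece of U):
  |U|=1: {6}:1  {7}:1
  |U|=2: {3,7}:1  {5,6}:1  {6,7}:2
  |U|=3: {3,6,7}:3  {4,5,6}:1  {5,6,7}:3
  |U|=4: {2,4,5,6}:1  {3,5,6,7}:6  {4,5,6,7}:4
  |U|=5: {1,2,4,5,6}:1  {2,4,5,6,7}:5  {3,4,5,6,7}:10
  |U|=6: {1,2,4,5,6,7}:6  {2,3,4,5,6,7}:15
  start at 0(t): 21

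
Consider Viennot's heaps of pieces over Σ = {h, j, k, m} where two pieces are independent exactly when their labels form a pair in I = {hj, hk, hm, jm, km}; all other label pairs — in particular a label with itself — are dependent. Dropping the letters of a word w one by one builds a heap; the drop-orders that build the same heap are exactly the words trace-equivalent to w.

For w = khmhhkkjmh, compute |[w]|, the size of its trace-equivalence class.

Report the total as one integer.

3150

0(k) covers ∅
1(h) covers ∅
2(m) covers ∅
3(h) covers 1:h
4(h) covers 3:h
5(k) covers 0:k
6(k) covers 5:k
7(j) covers 6:k
8(m) covers 2:m
9(h) covers 4:h
floor of heap: 0:k, 1:h, 2:m
completions by unplaced set U, small U first (add the entries for U minus each lowest piece of U):
  |U|=1: {7}:1  {8}:1  {9}:1
  |U|=2: {2,8}:1  {4,9}:1  {6,7}:1  {7,8}:2  {7,9}:2  {8,9}:2
  |U|=3: {2,7,8}:3  {2,8,9}:3  {3,4,9}:1  {4,7,9}:3  {4,8,9}:3  {5,6,7}:1  {6,7,8}:3  {6,7,9}:3  {7,8,9}:6
  |U|=4: {0,5,6,7}:1  {1,3,4,9}:1  {2,4,8,9}:6  {2,6,7,8}:6  {2,7,8,9}:12  {3,4,7,9}:4  {3,4,8,9}:4  {4,6,7,9}:6  {4,7,8,9}:12  {5,6,7,8}:4  {5,6,7,9}:4  {6,7,8,9}:12
  |U|=5: {0,5,6,7,8}:5  {0,5,6,7,9}:5  {1,3,4,7,9}:5  {1,3,4,8,9}:5  {2,3,4,8,9}:10  {2,4,7,8,9}:30  {2,5,6,7,8}:10  {2,6,7,8,9}:30  {3,4,6,7,9}:10  {3,4,7,8,9}:20  {4,5,6,7,9}:10  {4,6,7,8,9}:30  {5,6,7,8,9}:20
  |U|=6: {0,2,5,6,7,8}:15  {0,4,5,6,7,9}:15  {0,5,6,7,8,9}:30  {1,2,3,4,8,9}:15  {1,3,4,6,7,9}:15  {1,3,4,7,8,9}:30  {2,3,4,7,8,9}:60  {2,4,6,7,8,9}:90  {2,5,6,7,8,9}:60  {3,4,5,6,7,9}:20  {3,4,6,7,8,9}:60  {4,5,6,7,8,9}:60
  |U|=7: {0,2,5,6,7,8,9}:105  {0,3,4,5,6,7,9}:35  {0,4,5,6,7,8,9}:105  {1,2,3,4,7,8,9}:105  {1,3,4,5,6,7,9}:35  {1,3,4,6,7,8,9}:105  {2,3,4,6,7,8,9}:210  {2,4,5,6,7,8,9}:210  {3,4,5,6,7,8,9}:140
  |U|=8: {0,1,3,4,5,6,7,9}:70  {0,2,4,5,6,7,8,9}:420  {0,3,4,5,6,7,8,9}:280  {1,2,3,4,6,7,8,9}:420  {1,3,4,5,6,7,8,9}:280  {2,3,4,5,6,7,8,9}:560
  start at 0(k): 1260
  start at 1(h): 1260
  start at 2(m): 630
sum over floor = 3150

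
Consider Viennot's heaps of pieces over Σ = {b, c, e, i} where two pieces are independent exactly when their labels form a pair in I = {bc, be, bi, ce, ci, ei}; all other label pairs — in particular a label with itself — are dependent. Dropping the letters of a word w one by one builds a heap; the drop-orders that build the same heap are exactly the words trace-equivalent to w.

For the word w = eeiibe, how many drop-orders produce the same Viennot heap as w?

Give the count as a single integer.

60

piece 0:e — minimal
piece 1:e rests on {0:e}
piece 2:i — minimal
piece 3:i rests on {2:i}
piece 4:b — minimal
piece 5:e rests on {1:e}
minimal pieces: {0:e, 2:i, 4:b}
ways to finish when only these pieces remain (= sum over removing one remaining piece with nothing left below it):
  1 left: {3}→1  {4}→1  {5}→1
  2 left: {1,5}→1  {2,3}→1  {3,4}→2  {3,5}→2  {4,5}→2
  3 left: {0,1,5}→1  {1,3,5}→3  {1,4,5}→3  {2,3,4}→3  {2,3,5}→3  {3,4,5}→6
  4 left: {0,1,3,5}→4  {0,1,4,5}→4  {1,2,3,5}→6  {1,3,4,5}→12  {2,3,4,5}→12
  placing 0:e first → 30 extensions
  placing 2:i first → 20 extensions
  placing 4:b first → 10 extensions
total linear extensions = 60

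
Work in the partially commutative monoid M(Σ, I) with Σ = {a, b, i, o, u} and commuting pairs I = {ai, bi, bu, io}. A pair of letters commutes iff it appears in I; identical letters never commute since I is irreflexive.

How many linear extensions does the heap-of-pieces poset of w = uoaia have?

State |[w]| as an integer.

piece 0:u — minimal
piece 1:o rests on {0:u}
piece 2:a rests on {1:o}
piece 3:i rests on {0:u}
piece 4:a rests on {2:a}
minimal pieces: {0:u}
ways to finish when only these pieces remain (= sum over removing one remaining piece with nothing left below it):
  1 left: {3}→1  {4}→1
  2 left: {2,4}→1  {3,4}→2
  3 left: {1,2,4}→1  {2,3,4}→3
  placing 0:u first → 4 extensions

4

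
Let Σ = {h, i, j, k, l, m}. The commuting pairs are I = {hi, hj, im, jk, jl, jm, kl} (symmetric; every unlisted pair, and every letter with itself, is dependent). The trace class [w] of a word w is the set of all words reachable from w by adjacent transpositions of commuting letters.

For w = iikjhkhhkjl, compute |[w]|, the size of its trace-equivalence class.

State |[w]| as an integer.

piece 0:i — minimal
piece 1:i rests on {0:i}
piece 2:k rests on {1:i}
piece 3:j rests on {1:i}
piece 4:h rests on {2:k}
piece 5:k rests on {4:h}
piece 6:h rests on {5:k}
piece 7:h rests on {6:h}
piece 8:k rests on {7:h}
piece 9:j rests on {3:j}
piece 10:l rests on {7:h}
minimal pieces: {0:i}
ways to finish when only these pieces remain (= sum over removing one remaining piece with nothing left below it):
  1 left: {8}→1  {9}→1  {10}→1
  2 left: {3,9}→1  {8,9}→2  {8,10}→2  {9,10}→2
  3 left: {3,8,9}→3  {3,9,10}→3  {7,8,10}→2  {8,9,10}→6
  4 left: {3,8,9,10}→12  {6,7,8,10}→2  {7,8,9,10}→8
  5 left: {3,7,8,9,10}→20  {5,6,7,8,10}→2  {6,7,8,9,10}→10
  6 left: {3,6,7,8,9,10}→30  {4,5,6,7,8,10}→2  {5,6,7,8,9,10}→12
  7 left: {2,4,5,6,7,8,10}→2  {3,5,6,7,8,9,10}→42  {4,5,6,7,8,9,10}→14
  8 left: {2,4,5,6,7,8,9,10}→16  {3,4,5,6,7,8,9,10}→56
  9 left: {2,3,4,5,6,7,8,9,10}→72
  placing 0:i first → 72 extensions

72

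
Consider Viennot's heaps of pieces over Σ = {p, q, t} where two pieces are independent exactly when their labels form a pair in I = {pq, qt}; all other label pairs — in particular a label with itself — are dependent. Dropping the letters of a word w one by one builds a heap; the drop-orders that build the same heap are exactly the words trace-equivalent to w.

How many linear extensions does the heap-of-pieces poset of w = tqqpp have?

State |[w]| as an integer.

10

0(t) covers ∅
1(q) covers ∅
2(q) covers 1:q
3(p) covers 0:t
4(p) covers 3:p
floor of heap: 0:t, 1:q
completions by unplaced set U, small U first (add the entries for U minus each lowest piece of U):
  |U|=1: {2}:1  {4}:1
  |U|=2: {1,2}:1  {2,4}:2  {3,4}:1
  |U|=3: {0,3,4}:1  {1,2,4}:3  {2,3,4}:3
  start at 0(t): 6
  start at 1(q): 4
sum over floor = 10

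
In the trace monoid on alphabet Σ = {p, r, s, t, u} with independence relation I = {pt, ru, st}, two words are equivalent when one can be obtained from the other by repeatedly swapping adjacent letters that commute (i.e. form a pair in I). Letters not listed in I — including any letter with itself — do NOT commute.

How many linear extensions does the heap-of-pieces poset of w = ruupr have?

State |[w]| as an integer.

3

piece 0:r — minimal
piece 1:u — minimal
piece 2:u rests on {1:u}
piece 3:p rests on {0:r, 2:u}
piece 4:r rests on {3:p}
minimal pieces: {0:r, 1:u}
ways to finish when only these pieces remain (= sum over removing one remaining piece with nothing left below it):
  1 left: {4}→1
  2 left: {3,4}→1
  3 left: {0,3,4}→1  {2,3,4}→1
  placing 0:r first → 1 extensions
  placing 1:u first → 2 extensions
total linear extensions = 3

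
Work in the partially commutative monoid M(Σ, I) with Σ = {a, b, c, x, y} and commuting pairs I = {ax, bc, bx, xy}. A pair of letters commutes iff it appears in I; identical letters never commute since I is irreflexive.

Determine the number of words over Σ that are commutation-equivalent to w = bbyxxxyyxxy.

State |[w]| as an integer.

0(b) covers ∅
1(b) covers 0:b
2(y) covers 1:b
3(x) covers ∅
4(x) covers 3:x
5(x) covers 4:x
6(y) covers 2:y
7(y) covers 6:y
8(x) covers 5:x
9(x) covers 8:x
10(y) covers 7:y
floor of heap: 0:b, 3:x
completions by unplaced set U, small U first (add the entries for U minus each lowest piece of U):
  |U|=1: {9}:1  {10}:1
  |U|=2: {7,10}:1  {8,9}:1  {9,10}:2
  |U|=3: {5,8,9}:1  {6,7,10}:1  {7,9,10}:3  {8,9,10}:3
  |U|=4: {2,6,7,10}:1  {4,5,8,9}:1  {5,8,9,10}:4  {6,7,9,10}:4  {7,8,9,10}:6
  |U|=5: {1,2,6,7,10}:1  {2,6,7,9,10}:5  {3,4,5,8,9}:1  {4,5,8,9,10}:5  {5,7,8,9,10}:10  {6,7,8,9,10}:10
  |U|=6: {0,1,2,6,7,10}:1  {1,2,6,7,9,10}:6  {2,6,7,8,9,10}:15  {3,4,5,8,9,10}:6  {4,5,7,8,9,10}:15  {5,6,7,8,9,10}:20
  |U|=7: {0,1,2,6,7,9,10}:7  {1,2,6,7,8,9,10}:21  {2,5,6,7,8,9,10}:35  {3,4,5,7,8,9,10}:21  {4,5,6,7,8,9,10}:35
  |U|=8: {0,1,2,6,7,8,9,10}:28  {1,2,5,6,7,8,9,10}:56  {2,4,5,6,7,8,9,10}:70  {3,4,5,6,7,8,9,10}:56
  |U|=9: {0,1,2,5,6,7,8,9,10}:84  {1,2,4,5,6,7,8,9,10}:126  {2,3,4,5,6,7,8,9,10}:126
  start at 0(b): 252
  start at 3(x): 210
sum over floor = 462

462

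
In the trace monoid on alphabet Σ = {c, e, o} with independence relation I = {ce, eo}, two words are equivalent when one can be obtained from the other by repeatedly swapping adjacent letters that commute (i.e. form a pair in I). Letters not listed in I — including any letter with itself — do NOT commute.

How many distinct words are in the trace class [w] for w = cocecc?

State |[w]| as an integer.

6

piece 0:c — minimal
piece 1:o rests on {0:c}
piece 2:c rests on {1:o}
piece 3:e — minimal
piece 4:c rests on {2:c}
piece 5:c rests on {4:c}
minimal pieces: {0:c, 3:e}
ways to finish when only these pieces remain (= sum over removing one remaining piece with nothing left below it):
  1 left: {3}→1  {5}→1
  2 left: {3,5}→2  {4,5}→1
  3 left: {2,4,5}→1  {3,4,5}→3
  4 left: {1,2,4,5}→1  {2,3,4,5}→4
  placing 0:c first → 5 extensions
  placing 3:e first → 1 extensions
total linear extensions = 6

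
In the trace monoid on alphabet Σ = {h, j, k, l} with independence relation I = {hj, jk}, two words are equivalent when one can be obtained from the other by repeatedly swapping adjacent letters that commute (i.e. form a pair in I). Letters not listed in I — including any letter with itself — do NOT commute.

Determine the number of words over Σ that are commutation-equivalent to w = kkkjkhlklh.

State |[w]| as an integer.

drop 0:k onto floor
drop 1:k onto {0:k}
drop 2:k onto {1:k}
drop 3:j onto floor
drop 4:k onto {2:k}
drop 5:h onto {4:k}
drop 6:l onto {3:j, 5:h}
drop 7:k onto {6:l}
drop 8:l onto {7:k}
drop 9:h onto {8:l}
ground layer = {0:k, 3:j}
drop-orders for the pieces not yet dropped (sum over which currently-grounded one goes next):
  1 to go: {9} 1
  2 to go: {8,9} 1
  3 to go: {7,8,9} 1
  4 to go: {6,7,8,9} 1
  5 to go: {3,6,7,8,9} 1  {5,6,7,8,9} 1
  6 to go: {3,5,6,7,8,9} 2  {4,5,6,7,8,9} 1
  7 to go: {2,4,5,6,7,8,9} 1  {3,4,5,6,7,8,9} 3
  8 to go: {1,2,4,5,6,7,8,9} 1  {2,3,4,5,6,7,8,9} 4
  if 0:k drops first: 5 orders
  if 3:j drops first: 1 orders
heap linearizations: 6

6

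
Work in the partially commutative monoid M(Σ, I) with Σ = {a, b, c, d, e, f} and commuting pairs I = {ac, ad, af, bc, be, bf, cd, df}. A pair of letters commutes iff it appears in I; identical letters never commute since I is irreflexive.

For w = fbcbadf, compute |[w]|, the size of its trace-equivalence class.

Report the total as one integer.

70

drop 0:f onto floor
drop 1:b onto floor
drop 2:c onto {0:f}
drop 3:b onto {1:b}
drop 4:a onto {3:b}
drop 5:d onto {3:b}
drop 6:f onto {2:c}
ground layer = {0:f, 1:b}
drop-orders for the pieces not yet dropped (sum over which currently-grounded one goes next):
  1 to go: {4} 1  {5} 1  {6} 1
  2 to go: {2,6} 1  {4,5} 2  {4,6} 2  {5,6} 2
  3 to go: {0,2,6} 1  {2,4,6} 3  {2,5,6} 3  {3,4,5} 2  {4,5,6} 6
  4 to go: {0,2,4,6} 4  {0,2,5,6} 4  {1,3,4,5} 2  {2,4,5,6} 12  {3,4,5,6} 8
  5 to go: {0,2,4,5,6} 20  {1,3,4,5,6} 10  {2,3,4,5,6} 20
  if 0:f drops first: 30 orders
  if 1:b drops first: 40 orders
heap linearizations: 70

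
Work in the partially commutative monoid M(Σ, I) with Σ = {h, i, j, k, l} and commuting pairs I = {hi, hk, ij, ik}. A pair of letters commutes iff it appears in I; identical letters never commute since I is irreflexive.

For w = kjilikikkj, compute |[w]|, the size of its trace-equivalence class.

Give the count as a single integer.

drop 0:k onto floor
drop 1:j onto {0:k}
drop 2:i onto floor
drop 3:l onto {1:j, 2:i}
drop 4:i onto {3:l}
drop 5:k onto {3:l}
drop 6:i onto {4:i}
drop 7:k onto {5:k}
drop 8:k onto {7:k}
drop 9:j onto {8:k}
ground layer = {0:k, 2:i}
drop-orders for the pieces not yet dropped (sum over which currently-grounded one goes next):
  1 to go: {6} 1  {9} 1
  2 to go: {4,6} 1  {6,9} 2  {8,9} 1
  3 to go: {4,6,9} 3  {6,8,9} 3  {7,8,9} 1
  4 to go: {4,6,8,9} 6  {5,7,8,9} 1  {6,7,8,9} 4
  5 to go: {4,6,7,8,9} 10  {5,6,7,8,9} 5
  6 to go: {4,5,6,7,8,9} 15
  7 to go: {3,4,5,6,7,8,9} 15
  8 to go: {1,3,4,5,6,7,8,9} 15  {2,3,4,5,6,7,8,9} 15
  if 0:k drops first: 30 orders
  if 2:i drops first: 15 orders
heap linearizations: 45

45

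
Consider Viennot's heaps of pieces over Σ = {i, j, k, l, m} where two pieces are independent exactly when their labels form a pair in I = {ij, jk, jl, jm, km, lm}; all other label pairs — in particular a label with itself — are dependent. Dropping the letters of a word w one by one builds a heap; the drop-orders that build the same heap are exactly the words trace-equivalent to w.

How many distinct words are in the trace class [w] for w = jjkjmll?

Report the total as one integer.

140

0(j) covers ∅
1(j) covers 0:j
2(k) covers ∅
3(j) covers 1:j
4(m) covers ∅
5(l) covers 2:k
6(l) covers 5:l
floor of heap: 0:j, 2:k, 4:m
completions by unplaced set U, small U first (add the entries for U minus each lowest piece of U):
  |U|=1: {3}:1  {4}:1  {6}:1
  |U|=2: {1,3}:1  {3,4}:2  {3,6}:2  {4,6}:2  {5,6}:1
  |U|=3: {0,1,3}:1  {1,3,4}:3  {1,3,6}:3  {2,5,6}:1  {3,4,6}:6  {3,5,6}:3  {4,5,6}:3
  |U|=4: {0,1,3,4}:4  {0,1,3,6}:4  {1,3,4,6}:12  {1,3,5,6}:6  {2,3,5,6}:4  {2,4,5,6}:4  {3,4,5,6}:12
  |U|=5: {0,1,3,4,6}:20  {0,1,3,5,6}:10  {1,2,3,5,6}:10  {1,3,4,5,6}:30  {2,3,4,5,6}:20
  start at 0(j): 60
  start at 2(k): 60
  start at 4(m): 20
sum over floor = 140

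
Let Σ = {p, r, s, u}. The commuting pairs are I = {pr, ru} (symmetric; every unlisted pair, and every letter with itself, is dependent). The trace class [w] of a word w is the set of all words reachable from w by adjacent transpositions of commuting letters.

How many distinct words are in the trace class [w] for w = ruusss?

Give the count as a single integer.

3

piece 0:r — minimal
piece 1:u — minimal
piece 2:u rests on {1:u}
piece 3:s rests on {0:r, 2:u}
piece 4:s rests on {3:s}
piece 5:s rests on {4:s}
minimal pieces: {0:r, 1:u}
ways to finish when only these pieces remain (= sum over removing one remaining piece with nothing left below it):
  1 left: {5}→1
  2 left: {4,5}→1
  3 left: {3,4,5}→1
  4 left: {0,3,4,5}→1  {2,3,4,5}→1
  placing 0:r first → 1 extensions
  placing 1:u first → 2 extensions
total linear extensions = 3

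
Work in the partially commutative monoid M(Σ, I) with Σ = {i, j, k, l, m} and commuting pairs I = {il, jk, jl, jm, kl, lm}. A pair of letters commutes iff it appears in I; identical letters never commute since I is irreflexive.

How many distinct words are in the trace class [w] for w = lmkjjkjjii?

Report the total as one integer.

350

#0=l has no predecessor
#1=m has no predecessor
#2=k depends on [1:m]
#3=j has no predecessor
#4=j depends on [3:j]
#5=k depends on [2:k]
#6=j depends on [4:j]
#7=j depends on [6:j]
#8=i depends on [5:k, 7:j]
#9=i depends on [8:i]
sources: [0:l, 1:m, 3:j]
N(rest) = Σ N(rest − s) over sources s of rest; N(one piece) = 1:
  size 1 → [0]=1  [9]=1
  size 2 → [0,9]=2  [8,9]=1
  size 3 → [0,8,9]=3  [5,8,9]=1  [7,8,9]=1
  size 4 → [0,5,8,9]=4  [0,7,8,9]=4  [2,5,8,9]=1  [5,7,8,9]=2  [6,7,8,9]=1
  size 5 → [0,2,5,8,9]=5  [0,5,7,8,9]=10  [0,6,7,8,9]=5  [1,2,5,8,9]=1  [2,5,7,8,9]=3  [4,6,7,8,9]=1  [5,6,7,8,9]=3
  size 6 → [0,1,2,5,8,9]=6  [0,2,5,7,8,9]=18  [0,4,6,7,8,9]=6  [0,5,6,7,8,9]=18  [1,2,5,7,8,9]=4  [2,5,6,7,8,9]=6  [3,4,6,7,8,9]=1  [4,5,6,7,8,9]=4
  size 7 → [0,1,2,5,7,8,9]=28  [0,2,5,6,7,8,9]=42  [0,3,4,6,7,8,9]=7  [0,4,5,6,7,8,9]=28  [1,2,5,6,7,8,9]=10  [2,4,5,6,7,8,9]=10  [3,4,5,6,7,8,9]=5
  size 8 → [0,1,2,5,6,7,8,9]=80  [0,2,4,5,6,7,8,9]=80  [0,3,4,5,6,7,8,9]=40  [1,2,4,5,6,7,8,9]=20  [2,3,4,5,6,7,8,9]=15
  first=0(l) contributes 35
  first=1(m) contributes 135
  first=3(j) contributes 180
|[w]| = 350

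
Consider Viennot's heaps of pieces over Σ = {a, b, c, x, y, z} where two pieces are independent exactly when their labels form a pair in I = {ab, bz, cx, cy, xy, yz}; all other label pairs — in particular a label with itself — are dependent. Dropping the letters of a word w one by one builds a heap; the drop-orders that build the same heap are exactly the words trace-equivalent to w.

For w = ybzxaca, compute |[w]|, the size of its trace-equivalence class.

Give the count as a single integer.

3

drop 0:y onto floor
drop 1:b onto {0:y}
drop 2:z onto floor
drop 3:x onto {1:b, 2:z}
drop 4:a onto {3:x}
drop 5:c onto {4:a}
drop 6:a onto {5:c}
ground layer = {0:y, 2:z}
drop-orders for the pieces not yet dropped (sum over which currently-grounded one goes next):
  1 to go: {6} 1
  2 to go: {5,6} 1
  3 to go: {4,5,6} 1
  4 to go: {3,4,5,6} 1
  5 to go: {1,3,4,5,6} 1  {2,3,4,5,6} 1
  if 0:y drops first: 2 orders
  if 2:z drops first: 1 orders
heap linearizations: 3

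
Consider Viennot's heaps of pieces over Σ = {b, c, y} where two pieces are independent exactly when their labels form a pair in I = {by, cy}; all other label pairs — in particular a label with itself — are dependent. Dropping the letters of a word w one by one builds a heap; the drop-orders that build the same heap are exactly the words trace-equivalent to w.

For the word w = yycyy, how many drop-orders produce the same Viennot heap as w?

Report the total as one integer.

5

#0=y has no predecessor
#1=y depends on [0:y]
#2=c has no predecessor
#3=y depends on [1:y]
#4=y depends on [3:y]
sources: [0:y, 2:c]
N(rest) = Σ N(rest − s) over sources s of rest; N(one piece) = 1:
  size 1 → [2]=1  [4]=1
  size 2 → [2,4]=2  [3,4]=1
  size 3 → [1,3,4]=1  [2,3,4]=3
  first=0(y) contributes 4
  first=2(c) contributes 1
|[w]| = 5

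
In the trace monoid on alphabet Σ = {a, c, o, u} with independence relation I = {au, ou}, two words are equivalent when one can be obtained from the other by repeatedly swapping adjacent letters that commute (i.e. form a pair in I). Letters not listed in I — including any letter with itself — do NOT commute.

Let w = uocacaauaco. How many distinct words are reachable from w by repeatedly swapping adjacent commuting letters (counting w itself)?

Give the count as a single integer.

8

piece 0:u — minimal
piece 1:o — minimal
piece 2:c rests on {0:u, 1:o}
piece 3:a rests on {2:c}
piece 4:c rests on {3:a}
piece 5:a rests on {4:c}
piece 6:a rests on {5:a}
piece 7:u rests on {4:c}
piece 8:a rests on {6:a}
piece 9:c rests on {7:u, 8:a}
piece 10:o rests on {9:c}
minimal pieces: {0:u, 1:o}
ways to finish when only these pieces remain (= sum over removing one remaining piece with nothing left below it):
  1 left: {10}→1
  2 left: {9,10}→1
  3 left: {7,9,10}→1  {8,9,10}→1
  4 left: {6,8,9,10}→1  {7,8,9,10}→2
  5 left: {5,6,8,9,10}→1  {6,7,8,9,10}→3
  6 left: {5,6,7,8,9,10}→4
  7 left: {4,5,6,7,8,9,10}→4
  8 left: {3,4,5,6,7,8,9,10}→4
  9 left: {2,3,4,5,6,7,8,9,10}→4
  placing 0:u first → 4 extensions
  placing 1:o first → 4 extensions
total linear extensions = 8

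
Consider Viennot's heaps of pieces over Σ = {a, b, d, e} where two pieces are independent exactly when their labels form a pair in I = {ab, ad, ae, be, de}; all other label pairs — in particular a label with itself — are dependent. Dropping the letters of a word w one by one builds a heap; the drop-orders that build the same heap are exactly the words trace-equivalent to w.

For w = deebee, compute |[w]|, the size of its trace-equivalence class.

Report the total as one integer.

piece 0:d — minimal
piece 1:e — minimal
piece 2:e rests on {1:e}
piece 3:b rests on {0:d}
piece 4:e rests on {2:e}
piece 5:e rests on {4:e}
minimal pieces: {0:d, 1:e}
ways to finish when only these pieces remain (= sum over removing one remaining piece with nothing left below it):
  1 left: {3}→1  {5}→1
  2 left: {0,3}→1  {3,5}→2  {4,5}→1
  3 left: {0,3,5}→3  {2,4,5}→1  {3,4,5}→3
  4 left: {0,3,4,5}→6  {1,2,4,5}→1  {2,3,4,5}→4
  placing 0:d first → 5 extensions
  placing 1:e first → 10 extensions
total linear extensions = 15

15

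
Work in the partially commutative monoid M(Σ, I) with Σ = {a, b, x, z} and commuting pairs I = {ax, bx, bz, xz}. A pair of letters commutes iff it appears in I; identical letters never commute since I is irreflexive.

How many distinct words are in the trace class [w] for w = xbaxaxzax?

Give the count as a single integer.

126

piece 0:x — minimal
piece 1:b — minimal
piece 2:a rests on {1:b}
piece 3:x rests on {0:x}
piece 4:a rests on {2:a}
piece 5:x rests on {3:x}
piece 6:z rests on {4:a}
piece 7:a rests on {6:z}
piece 8:x rests on {5:x}
minimal pieces: {0:x, 1:b}
ways to finish when only these pieces remain (= sum over removing one remaining piece with nothing left below it):
  1 left: {7}→1  {8}→1
  2 left: {5,8}→1  {6,7}→1  {7,8}→2
  3 left: {3,5,8}→1  {4,6,7}→1  {5,7,8}→3  {6,7,8}→3
  4 left: {0,3,5,8}→1  {2,4,6,7}→1  {3,5,7,8}→4  {4,6,7,8}→4  {5,6,7,8}→6
  5 left: {0,3,5,7,8}→5  {1,2,4,6,7}→1  {2,4,6,7,8}→5  {3,5,6,7,8}→10  {4,5,6,7,8}→10
  6 left: {0,3,5,6,7,8}→15  {1,2,4,6,7,8}→6  {2,4,5,6,7,8}→15  {3,4,5,6,7,8}→20
  7 left: {0,3,4,5,6,7,8}→35  {1,2,4,5,6,7,8}→21  {2,3,4,5,6,7,8}→35
  placing 0:x first → 56 extensions
  placing 1:b first → 70 extensions
total linear extensions = 126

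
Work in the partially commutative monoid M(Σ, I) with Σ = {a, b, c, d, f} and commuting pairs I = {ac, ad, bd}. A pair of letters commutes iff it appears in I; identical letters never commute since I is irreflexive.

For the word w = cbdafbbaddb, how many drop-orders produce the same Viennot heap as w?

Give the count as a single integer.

45

piece 0:c — minimal
piece 1:b rests on {0:c}
piece 2:d rests on {0:c}
piece 3:a rests on {1:b}
piece 4:f rests on {2:d, 3:a}
piece 5:b rests on {4:f}
piece 6:b rests on {5:b}
piece 7:a rests on {6:b}
piece 8:d rests on {4:f}
piece 9:d rests on {8:d}
piece 10:b rests on {7:a}
minimal pieces: {0:c}
ways to finish when only these pieces remain (= sum over removing one remaining piece with nothing left below it):
  1 left: {9}→1  {10}→1
  2 left: {7,10}→1  {8,9}→1  {9,10}→2
  3 left: {6,7,10}→1  {7,9,10}→3  {8,9,10}→3
  4 left: {5,6,7,10}→1  {6,7,9,10}→4  {7,8,9,10}→6
  5 left: {5,6,7,9,10}→5  {6,7,8,9,10}→10
  6 left: {5,6,7,8,9,10}→15
  7 left: {4,5,6,7,8,9,10}→15
  8 left: {2,4,5,6,7,8,9,10}→15  {3,4,5,6,7,8,9,10}→15
  9 left: {1,3,4,5,6,7,8,9,10}→15  {2,3,4,5,6,7,8,9,10}→30
  placing 0:c first → 45 extensions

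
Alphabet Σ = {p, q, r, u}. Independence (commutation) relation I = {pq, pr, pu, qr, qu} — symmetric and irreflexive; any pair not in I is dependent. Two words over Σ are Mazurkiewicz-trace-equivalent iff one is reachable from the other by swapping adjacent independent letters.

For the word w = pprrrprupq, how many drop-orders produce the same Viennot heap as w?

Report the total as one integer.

1260

drop 0:p onto floor
drop 1:p onto {0:p}
drop 2:r onto floor
drop 3:r onto {2:r}
drop 4:r onto {3:r}
drop 5:p onto {1:p}
drop 6:r onto {4:r}
drop 7:u onto {6:r}
drop 8:p onto {5:p}
drop 9:q onto floor
ground layer = {0:p, 2:r, 9:q}
drop-orders for the pieces not yet dropped (sum over which currently-grounded one goes next):
  1 to go: {7} 1  {8} 1  {9} 1
  2 to go: {5,8} 1  {6,7} 1  {7,8} 2  {7,9} 2  {8,9} 2
  3 to go: {1,5,8} 1  {4,6,7} 1  {5,7,8} 3  {5,8,9} 3  {6,7,8} 3  {6,7,9} 3  {7,8,9} 6
  4 to go: {0,1,5,8} 1  {1,5,7,8} 4  {1,5,8,9} 4  {3,4,6,7} 1  {4,6,7,8} 4  {4,6,7,9} 4  {5,6,7,8} 6  {5,7,8,9} 12  {6,7,8,9} 12
  5 to go: {0,1,5,7,8} 5  {0,1,5,8,9} 5  {1,5,6,7,8} 10  {1,5,7,8,9} 20  {2,3,4,6,7} 1  {3,4,6,7,8} 5  {3,4,6,7,9} 5  {4,5,6,7,8} 10  {4,6,7,8,9} 20  {5,6,7,8,9} 30
  6 to go: {0,1,5,6,7,8} 15  {0,1,5,7,8,9} 30  {1,4,5,6,7,8} 20  {1,5,6,7,8,9} 60  {2,3,4,6,7,8} 6  {2,3,4,6,7,9} 6  {3,4,5,6,7,8} 15  {3,4,6,7,8,9} 30  {4,5,6,7,8,9} 60
  7 to go: {0,1,4,5,6,7,8} 35  {0,1,5,6,7,8,9} 105  {1,3,4,5,6,7,8} 35  {1,4,5,6,7,8,9} 140  {2,3,4,5,6,7,8} 21  {2,3,4,6,7,8,9} 42  {3,4,5,6,7,8,9} 105
  8 to go: {0,1,3,4,5,6,7,8} 70  {0,1,4,5,6,7,8,9} 280  {1,2,3,4,5,6,7,8} 56  {1,3,4,5,6,7,8,9} 280  {2,3,4,5,6,7,8,9} 168
  if 0:p drops first: 504 orders
  if 2:r drops first: 630 orders
  if 9:q drops first: 126 orders
heap linearizations: 1260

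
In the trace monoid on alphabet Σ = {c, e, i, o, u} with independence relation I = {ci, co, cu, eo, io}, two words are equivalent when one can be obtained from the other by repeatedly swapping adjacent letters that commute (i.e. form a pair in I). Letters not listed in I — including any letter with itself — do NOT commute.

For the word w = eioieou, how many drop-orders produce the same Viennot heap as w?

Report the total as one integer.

piece 0:e — minimal
piece 1:i rests on {0:e}
piece 2:o — minimal
piece 3:i rests on {1:i}
piece 4:e rests on {3:i}
piece 5:o rests on {2:o}
piece 6:u rests on {4:e, 5:o}
minimal pieces: {0:e, 2:o}
ways to finish when only these pieces remain (= sum over removing one remaining piece with nothing left below it):
  1 left: {6}→1
  2 left: {4,6}→1  {5,6}→1
  3 left: {2,5,6}→1  {3,4,6}→1  {4,5,6}→2
  4 left: {1,3,4,6}→1  {2,4,5,6}→3  {3,4,5,6}→3
  5 left: {0,1,3,4,6}→1  {1,3,4,5,6}→4  {2,3,4,5,6}→6
  placing 0:e first → 10 extensions
  placing 2:o first → 5 extensions
total linear extensions = 15

15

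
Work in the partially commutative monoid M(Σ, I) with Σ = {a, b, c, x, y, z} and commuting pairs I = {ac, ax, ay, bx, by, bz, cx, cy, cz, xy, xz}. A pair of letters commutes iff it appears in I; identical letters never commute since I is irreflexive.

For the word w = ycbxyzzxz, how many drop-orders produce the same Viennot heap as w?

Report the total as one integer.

756

0(y) covers ∅
1(c) covers ∅
2(b) covers 1:c
3(x) covers ∅
4(y) covers 0:y
5(z) covers 4:y
6(z) covers 5:z
7(x) covers 3:x
8(z) covers 6:z
floor of heap: 0:y, 1:c, 3:x
completions by unplaced set U, small U first (add the entries for U minus each lowest piece of U):
  |U|=1: {2}:1  {7}:1  {8}:1
  |U|=2: {1,2}:1  {2,7}:2  {2,8}:2  {3,7}:1  {6,8}:1  {7,8}:2
  |U|=3: {1,2,7}:3  {1,2,8}:3  {2,3,7}:3  {2,6,8}:3  {2,7,8}:6  {3,7,8}:3  {5,6,8}:1  {6,7,8}:3
  |U|=4: {1,2,3,7}:6  {1,2,6,8}:6  {1,2,7,8}:12  {2,3,7,8}:12  {2,5,6,8}:4  {2,6,7,8}:12  {3,6,7,8}:6  {4,5,6,8}:1  {5,6,7,8}:4
  |U|=5: {0,4,5,6,8}:1  {1,2,3,7,8}:30  {1,2,5,6,8}:10  {1,2,6,7,8}:30  {2,3,6,7,8}:30  {2,4,5,6,8}:5  {2,5,6,7,8}:20  {3,5,6,7,8}:10  {4,5,6,7,8}:5
  |U|=6: {0,2,4,5,6,8}:6  {0,4,5,6,7,8}:6  {1,2,3,6,7,8}:90  {1,2,4,5,6,8}:15  {1,2,5,6,7,8}:60  {2,3,5,6,7,8}:60  {2,4,5,6,7,8}:30  {3,4,5,6,7,8}:15
  |U|=7: {0,1,2,4,5,6,8}:21  {0,2,4,5,6,7,8}:42  {0,3,4,5,6,7,8}:21  {1,2,3,5,6,7,8}:210  {1,2,4,5,6,7,8}:105  {2,3,4,5,6,7,8}:105
  start at 0(y): 420
  start at 1(c): 168
  start at 3(x): 168
sum over floor = 756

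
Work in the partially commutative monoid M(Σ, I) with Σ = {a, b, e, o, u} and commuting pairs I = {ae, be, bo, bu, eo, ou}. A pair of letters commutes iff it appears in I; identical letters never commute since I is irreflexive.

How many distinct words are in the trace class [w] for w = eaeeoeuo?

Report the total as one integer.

55

drop 0:e onto floor
drop 1:a onto floor
drop 2:e onto {0:e}
drop 3:e onto {2:e}
drop 4:o onto {1:a}
drop 5:e onto {3:e}
drop 6:u onto {1:a, 5:e}
drop 7:o onto {4:o}
ground layer = {0:e, 1:a}
drop-orders for the pieces not yet dropped (sum over which currently-grounded one goes next):
  1 to go: {6} 1  {7} 1
  2 to go: {4,7} 1  {5,6} 1  {6,7} 2
  3 to go: {3,5,6} 1  {4,6,7} 3  {5,6,7} 3
  4 to go: {1,4,6,7} 3  {2,3,5,6} 1  {3,5,6,7} 4  {4,5,6,7} 6
  5 to go: {0,2,3,5,6} 1  {1,4,5,6,7} 9  {2,3,5,6,7} 5  {3,4,5,6,7} 10
  6 to go: {0,2,3,5,6,7} 6  {1,3,4,5,6,7} 19  {2,3,4,5,6,7} 15
  if 0:e drops first: 34 orders
  if 1:a drops first: 21 orders
heap linearizations: 55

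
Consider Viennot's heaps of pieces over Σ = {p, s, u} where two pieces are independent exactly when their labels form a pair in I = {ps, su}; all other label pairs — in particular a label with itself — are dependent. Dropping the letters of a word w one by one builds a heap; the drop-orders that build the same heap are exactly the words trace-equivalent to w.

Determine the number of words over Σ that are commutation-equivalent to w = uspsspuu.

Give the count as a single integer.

piece 0:u — minimal
piece 1:s — minimal
piece 2:p rests on {0:u}
piece 3:s rests on {1:s}
piece 4:s rests on {3:s}
piece 5:p rests on {2:p}
piece 6:u rests on {5:p}
piece 7:u rests on {6:u}
minimal pieces: {0:u, 1:s}
ways to finish when only these pieces remain (= sum over removing one remaining piece with nothing left below it):
  1 left: {4}→1  {7}→1
  2 left: {3,4}→1  {4,7}→2  {6,7}→1
  3 left: {1,3,4}→1  {3,4,7}→3  {4,6,7}→3  {5,6,7}→1
  4 left: {1,3,4,7}→4  {2,5,6,7}→1  {3,4,6,7}→6  {4,5,6,7}→4
  5 left: {0,2,5,6,7}→1  {1,3,4,6,7}→10  {2,4,5,6,7}→5  {3,4,5,6,7}→10
  6 left: {0,2,4,5,6,7}→6  {1,3,4,5,6,7}→20  {2,3,4,5,6,7}→15
  placing 0:u first → 35 extensions
  placing 1:s first → 21 extensions
total linear extensions = 56

56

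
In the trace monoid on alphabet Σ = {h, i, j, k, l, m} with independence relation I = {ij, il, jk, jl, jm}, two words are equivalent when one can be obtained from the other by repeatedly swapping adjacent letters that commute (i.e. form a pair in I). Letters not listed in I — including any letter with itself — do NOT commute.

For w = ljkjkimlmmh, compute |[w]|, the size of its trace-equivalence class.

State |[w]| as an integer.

45

piece 0:l — minimal
piece 1:j — minimal
piece 2:k rests on {0:l}
piece 3:j rests on {1:j}
piece 4:k rests on {2:k}
piece 5:i rests on {4:k}
piece 6:m rests on {5:i}
piece 7:l rests on {6:m}
piece 8:m rests on {7:l}
piece 9:m rests on {8:m}
piece 10:h rests on {3:j, 9:m}
minimal pieces: {0:l, 1:j}
ways to finish when only these pieces remain (= sum over removing one remaining piece with nothing left below it):
  1 left: {10}→1
  2 left: {3,10}→1  {9,10}→1
  3 left: {1,3,10}→1  {3,9,10}→2  {8,9,10}→1
  4 left: {1,3,9,10}→3  {3,8,9,10}→3  {7,8,9,10}→1
  5 left: {1,3,8,9,10}→6  {3,7,8,9,10}→4  {6,7,8,9,10}→1
  6 left: {1,3,7,8,9,10}→10  {3,6,7,8,9,10}→5  {5,6,7,8,9,10}→1
  7 left: {1,3,6,7,8,9,10}→15  {3,5,6,7,8,9,10}→6  {4,5,6,7,8,9,10}→1
  8 left: {1,3,5,6,7,8,9,10}→21  {2,4,5,6,7,8,9,10}→1  {3,4,5,6,7,8,9,10}→7
  9 left: {0,2,4,5,6,7,8,9,10}→1  {1,3,4,5,6,7,8,9,10}→28  {2,3,4,5,6,7,8,9,10}→8
  placing 0:l first → 36 extensions
  placing 1:j first → 9 extensions
total linear extensions = 45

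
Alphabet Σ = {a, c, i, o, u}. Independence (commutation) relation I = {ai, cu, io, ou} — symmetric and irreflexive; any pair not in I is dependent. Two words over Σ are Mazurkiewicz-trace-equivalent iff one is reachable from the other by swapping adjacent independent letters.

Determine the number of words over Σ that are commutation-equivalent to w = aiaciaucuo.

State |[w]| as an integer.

36

drop 0:a onto floor
drop 1:i onto floor
drop 2:a onto {0:a}
drop 3:c onto {1:i, 2:a}
drop 4:i onto {3:c}
drop 5:a onto {3:c}
drop 6:u onto {4:i, 5:a}
drop 7:c onto {4:i, 5:a}
drop 8:u onto {6:u}
drop 9:o onto {7:c}
ground layer = {0:a, 1:i}
drop-orders for the pieces not yet dropped (sum over which currently-grounded one goes next):
  1 to go: {8} 1  {9} 1
  2 to go: {6,8} 1  {7,9} 1  {8,9} 2
  3 to go: {6,8,9} 3  {7,8,9} 3
  4 to go: {6,7,8,9} 6
  5 to go: {4,6,7,8,9} 6  {5,6,7,8,9} 6
  6 to go: {4,5,6,7,8,9} 12
  7 to go: {3,4,5,6,7,8,9} 12
  8 to go: {1,3,4,5,6,7,8,9} 12  {2,3,4,5,6,7,8,9} 12
  if 0:a drops first: 24 orders
  if 1:i drops first: 12 orders
heap linearizations: 36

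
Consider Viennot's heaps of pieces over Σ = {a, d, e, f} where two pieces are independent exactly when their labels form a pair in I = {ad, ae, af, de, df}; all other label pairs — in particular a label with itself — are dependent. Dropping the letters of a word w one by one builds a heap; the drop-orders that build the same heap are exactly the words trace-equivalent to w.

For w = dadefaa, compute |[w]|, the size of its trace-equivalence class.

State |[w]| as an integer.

210

drop 0:d onto floor
drop 1:a onto floor
drop 2:d onto {0:d}
drop 3:e onto floor
drop 4:f onto {3:e}
drop 5:a onto {1:a}
drop 6:a onto {5:a}
ground layer = {0:d, 1:a, 3:e}
drop-orders for the pieces not yet dropped (sum over which currently-grounded one goes next):
  1 to go: {2} 1  {4} 1  {6} 1
  2 to go: {0,2} 1  {2,4} 2  {2,6} 2  {3,4} 1  {4,6} 2  {5,6} 1
  3 to go: {0,2,4} 3  {0,2,6} 3  {1,5,6} 1  {2,3,4} 3  {2,4,6} 6  {2,5,6} 3  {3,4,6} 3  {4,5,6} 3
  4 to go: {0,2,3,4} 6  {0,2,4,6} 12  {0,2,5,6} 6  {1,2,5,6} 4  {1,4,5,6} 4  {2,3,4,6} 12  {2,4,5,6} 12  {3,4,5,6} 6
  5 to go: {0,1,2,5,6} 10  {0,2,3,4,6} 30  {0,2,4,5,6} 30  {1,2,4,5,6} 20  {1,3,4,5,6} 10  {2,3,4,5,6} 30
  if 0:d drops first: 60 orders
  if 1:a drops first: 90 orders
  if 3:e drops first: 60 orders
heap linearizations: 210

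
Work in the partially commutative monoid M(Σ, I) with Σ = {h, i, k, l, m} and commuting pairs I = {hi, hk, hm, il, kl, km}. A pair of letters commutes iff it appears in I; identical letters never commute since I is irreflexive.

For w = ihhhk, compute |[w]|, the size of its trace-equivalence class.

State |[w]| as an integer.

10

drop 0:i onto floor
drop 1:h onto floor
drop 2:h onto {1:h}
drop 3:h onto {2:h}
drop 4:k onto {0:i}
ground layer = {0:i, 1:h}
drop-orders for the pieces not yet dropped (sum over which currently-grounded one goes next):
  1 to go: {3} 1  {4} 1
  2 to go: {0,4} 1  {2,3} 1  {3,4} 2
  3 to go: {0,3,4} 3  {1,2,3} 1  {2,3,4} 3
  if 0:i drops first: 4 orders
  if 1:h drops first: 6 orders
heap linearizations: 10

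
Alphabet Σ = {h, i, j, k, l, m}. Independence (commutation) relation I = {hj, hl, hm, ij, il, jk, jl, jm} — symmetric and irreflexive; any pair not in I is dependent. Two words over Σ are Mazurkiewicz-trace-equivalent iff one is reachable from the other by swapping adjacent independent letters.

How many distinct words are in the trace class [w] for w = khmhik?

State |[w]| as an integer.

3

piece 0:k — minimal
piece 1:h rests on {0:k}
piece 2:m rests on {0:k}
piece 3:h rests on {1:h}
piece 4:i rests on {2:m, 3:h}
piece 5:k rests on {4:i}
minimal pieces: {0:k}
ways to finish when only these pieces remain (= sum over removing one remaining piece with nothing left below it):
  1 left: {5}→1
  2 left: {4,5}→1
  3 left: {2,4,5}→1  {3,4,5}→1
  4 left: {1,3,4,5}→1  {2,3,4,5}→2
  placing 0:k first → 3 extensions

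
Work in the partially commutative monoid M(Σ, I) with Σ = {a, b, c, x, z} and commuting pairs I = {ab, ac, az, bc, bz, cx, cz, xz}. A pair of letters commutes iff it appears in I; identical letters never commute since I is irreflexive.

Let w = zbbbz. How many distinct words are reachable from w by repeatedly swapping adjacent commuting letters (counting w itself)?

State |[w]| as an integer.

10

piece 0:z — minimal
piece 1:b — minimal
piece 2:b rests on {1:b}
piece 3:b rests on {2:b}
piece 4:z rests on {0:z}
minimal pieces: {0:z, 1:b}
ways to finish when only these pieces remain (= sum over removing one remaining piece with nothing left below it):
  1 left: {3}→1  {4}→1
  2 left: {0,4}→1  {2,3}→1  {3,4}→2
  3 left: {0,3,4}→3  {1,2,3}→1  {2,3,4}→3
  placing 0:z first → 4 extensions
  placing 1:b first → 6 extensions
total linear extensions = 10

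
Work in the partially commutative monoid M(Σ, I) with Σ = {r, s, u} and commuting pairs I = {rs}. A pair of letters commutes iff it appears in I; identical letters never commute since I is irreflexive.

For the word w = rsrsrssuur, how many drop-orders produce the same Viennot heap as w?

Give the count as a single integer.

0(r) covers ∅
1(s) covers ∅
2(r) covers 0:r
3(s) covers 1:s
4(r) covers 2:r
5(s) covers 3:s
6(s) covers 5:s
7(u) covers 4:r, 6:s
8(u) covers 7:u
9(r) covers 8:u
floor of heap: 0:r, 1:s
completions by unplaced set U, small U first (add the entries for U minus each lowest piece of U):
  |U|=1: {9}:1
  |U|=2: {8,9}:1
  |U|=3: {7,8,9}:1
  |U|=4: {4,7,8,9}:1  {6,7,8,9}:1
  |U|=5: {2,4,7,8,9}:1  {4,6,7,8,9}:2  {5,6,7,8,9}:1
  |U|=6: {0,2,4,7,8,9}:1  {2,4,6,7,8,9}:3  {3,5,6,7,8,9}:1  {4,5,6,7,8,9}:3
  |U|=7: {0,2,4,6,7,8,9}:4  {1,3,5,6,7,8,9}:1  {2,4,5,6,7,8,9}:6  {3,4,5,6,7,8,9}:4
  |U|=8: {0,2,4,5,6,7,8,9}:10  {1,3,4,5,6,7,8,9}:5  {2,3,4,5,6,7,8,9}:10
  start at 0(r): 15
  start at 1(s): 20
sum over floor = 35

35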